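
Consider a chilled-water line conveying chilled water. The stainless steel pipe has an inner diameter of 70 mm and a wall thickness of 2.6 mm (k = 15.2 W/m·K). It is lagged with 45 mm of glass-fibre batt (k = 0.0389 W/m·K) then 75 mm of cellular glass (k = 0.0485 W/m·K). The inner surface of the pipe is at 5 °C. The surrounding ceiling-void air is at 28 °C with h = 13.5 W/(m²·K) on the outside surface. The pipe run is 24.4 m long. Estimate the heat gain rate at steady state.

Q ≈ 104 W

Treating each annulus and film as a series resistance:
R_stainless steel pipe wall = ln(37.6/35)/(2π×15.2×24.4) = 3.075×10^-5 K/W
R_glass-fibre batt = ln(82.6/37.6)/(2π×0.0389×24.4) = 0.132 K/W
R_cellular glass = ln(157.6/82.6)/(2π×0.0485×24.4) = 0.08689 K/W
R_outer film = 1/(h_o·2πr_oL) = 1/(13.5×2π×0.1576×24.4) = 0.003066 K/W
R_total = 0.2219 K/W
Q = ΔT/R_total = 23/0.2219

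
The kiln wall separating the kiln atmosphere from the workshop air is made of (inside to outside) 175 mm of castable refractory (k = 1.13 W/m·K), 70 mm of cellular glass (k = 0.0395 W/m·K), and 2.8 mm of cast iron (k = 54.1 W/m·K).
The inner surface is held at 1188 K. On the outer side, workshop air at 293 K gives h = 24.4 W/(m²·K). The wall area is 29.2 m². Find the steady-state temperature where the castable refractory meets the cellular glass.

Model the wall as resistances in series:
R_castable refractory = L/(kA) = 0.175/(1.13×29.2) = 0.005304 K/W
R_cellular glass = L/(kA) = 0.07/(0.0395×29.2) = 0.06069 K/W
R_cast iron = L/(kA) = 0.0028/(54.1×29.2) = 1.772×10^-6 K/W
R_outer film = 1/(h_o·A) = 1/(24.4×29.2) = 0.001404 K/W
R_total = 0.0674 K/W;  Q = ΔT/R_total = 895/0.0674 = 13280 W
T_interface = T_inner − Q·ΣR(inner→interface) = 1188 − 13300×0.005304

T ≈ 1120 K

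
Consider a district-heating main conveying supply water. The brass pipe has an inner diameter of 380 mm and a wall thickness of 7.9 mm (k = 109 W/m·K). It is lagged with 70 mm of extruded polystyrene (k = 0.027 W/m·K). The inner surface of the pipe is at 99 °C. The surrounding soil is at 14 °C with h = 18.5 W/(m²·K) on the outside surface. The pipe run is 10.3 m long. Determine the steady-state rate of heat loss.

For a radial system each layer contributes R = ln(r_out/r_in)/(2πkL); films add R = 1/(hA).
R_brass pipe wall = ln(197.9/190)/(2π×109×10.3) = 5.775×10^-6 K/W
R_extruded polystyrene = ln(267.9/197.9)/(2π×0.027×10.3) = 0.1733 K/W
R_outer film = 1/(h_o·2πr_oL) = 1/(18.5×2π×0.2679×10.3) = 0.003118 K/W
R_total = 0.1764 K/W
Q = ΔT/R_total = 85/0.1764

Q ≈ 482 W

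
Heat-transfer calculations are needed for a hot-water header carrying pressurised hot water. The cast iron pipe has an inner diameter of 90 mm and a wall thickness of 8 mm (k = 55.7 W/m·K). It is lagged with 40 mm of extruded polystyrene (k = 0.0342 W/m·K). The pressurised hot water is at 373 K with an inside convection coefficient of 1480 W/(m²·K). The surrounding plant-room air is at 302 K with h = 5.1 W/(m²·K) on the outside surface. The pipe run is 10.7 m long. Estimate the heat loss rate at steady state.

Treating each annulus and film as a series resistance:
R_inner film = 1/(h_i·2πr₁L) = 1/(1480×2π×0.045×10.7) = 2.233×10^-4 K/W
R_cast iron pipe wall = ln(53/45)/(2π×55.7×10.7) = 4.37×10^-5 K/W
R_extruded polystyrene = ln(93/53)/(2π×0.0342×10.7) = 0.2446 K/W
R_outer film = 1/(h_o·2πr_oL) = 1/(5.1×2π×0.093×10.7) = 0.03136 K/W
R_total = 0.2762 K/W
Q = ΔT/R_total = 71/0.2762

Q ≈ 257 W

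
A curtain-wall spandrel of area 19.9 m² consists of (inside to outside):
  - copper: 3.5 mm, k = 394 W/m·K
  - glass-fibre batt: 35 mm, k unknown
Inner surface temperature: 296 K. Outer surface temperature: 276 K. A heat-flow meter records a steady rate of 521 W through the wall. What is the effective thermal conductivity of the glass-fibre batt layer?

Thermal resistances in series:
R_copper = L/(kA) = 0.0035/(394×19.9) = 4.464×10^-7 K/W
Sum of known resistances R_other = 4.464×10^-7 K/W
Total R = ΔT/Q = 20/521 = 0.03839 K/W
R_glass-fibre batt = R_total − R_other = 0.03839 K/W
k = L/(R·A) = 0.035/(0.03839×19.9)

k ≈ 0.0458 W/(m·K)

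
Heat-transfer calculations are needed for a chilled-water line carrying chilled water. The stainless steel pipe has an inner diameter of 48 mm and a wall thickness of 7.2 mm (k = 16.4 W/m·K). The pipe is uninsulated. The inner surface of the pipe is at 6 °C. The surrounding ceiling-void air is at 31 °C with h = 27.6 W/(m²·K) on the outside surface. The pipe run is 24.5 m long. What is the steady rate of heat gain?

Q ≈ 3270 W

Per-layer cylindrical resistances, series-summed:
R_stainless steel pipe wall = ln(31.2/24)/(2π×16.4×24.5) = 1.039×10^-4 K/W
R_outer film = 1/(h_o·2πr_oL) = 1/(27.6×2π×0.0312×24.5) = 0.007544 K/W
R_total = 0.007648 K/W
Q = ΔT/R_total = 25/0.007648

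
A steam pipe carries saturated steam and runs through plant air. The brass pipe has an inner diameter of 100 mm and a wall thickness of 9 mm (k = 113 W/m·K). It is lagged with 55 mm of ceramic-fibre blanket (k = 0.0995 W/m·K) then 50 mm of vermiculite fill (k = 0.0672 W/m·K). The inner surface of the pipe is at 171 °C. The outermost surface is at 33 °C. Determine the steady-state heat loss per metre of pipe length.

q′ ≈ 72.1 W/m

Cylindrical conduction, so R = ln(r₂/r₁)/(2πkL) per layer, in series:
R_brass pipe wall = ln(59/50)/(2π×113×1) = 2.331×10^-4 K/W
R_ceramic-fibre blanket = ln(114/59)/(2π×0.0995×1) = 1.054 K/W
R_vermiculite fill = ln(164/114)/(2π×0.0672×1) = 0.8613 K/W
R_total = 1.915 K/W
Q = ΔT/R_total = 138/1.915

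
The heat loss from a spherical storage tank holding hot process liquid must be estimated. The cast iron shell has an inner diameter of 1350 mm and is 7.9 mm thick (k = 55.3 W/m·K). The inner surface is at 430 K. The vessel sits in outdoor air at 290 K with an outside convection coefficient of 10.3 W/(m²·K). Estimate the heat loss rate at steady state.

Q ≈ 8440 W

Radial (spherical) resistances in series:
R_cast iron shell = (1/0.675 − 1/0.6829)/(4π×55.3) = 2.466×10^-5 K/W
R_outer film = 1/(h·4πr_o²) = 1/(10.3×4π×0.6829²) = 0.01657 K/W
R_total = 0.01659 K/W
Q = ΔT/R_total = 140/0.01659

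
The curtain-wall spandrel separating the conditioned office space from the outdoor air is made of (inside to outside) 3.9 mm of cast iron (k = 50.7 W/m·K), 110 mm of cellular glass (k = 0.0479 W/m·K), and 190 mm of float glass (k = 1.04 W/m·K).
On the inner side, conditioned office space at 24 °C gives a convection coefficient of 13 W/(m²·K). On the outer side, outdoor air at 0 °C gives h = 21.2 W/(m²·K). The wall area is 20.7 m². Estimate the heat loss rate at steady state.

Thermal resistances in series:
R_inner film = 1/(h_i·A) = 1/(13×20.7) = 0.003716 K/W
R_cast iron = L/(kA) = 0.0039/(50.7×20.7) = 3.716×10^-6 K/W
R_cellular glass = L/(kA) = 0.11/(0.0479×20.7) = 0.1109 K/W
R_float glass = L/(kA) = 0.19/(1.04×20.7) = 0.008826 K/W
R_outer film = 1/(h_o·A) = 1/(21.2×20.7) = 0.002279 K/W
R_total = 0.1258 K/W
Q = ΔT / R_total = 24 / 0.1258

Q ≈ 191 W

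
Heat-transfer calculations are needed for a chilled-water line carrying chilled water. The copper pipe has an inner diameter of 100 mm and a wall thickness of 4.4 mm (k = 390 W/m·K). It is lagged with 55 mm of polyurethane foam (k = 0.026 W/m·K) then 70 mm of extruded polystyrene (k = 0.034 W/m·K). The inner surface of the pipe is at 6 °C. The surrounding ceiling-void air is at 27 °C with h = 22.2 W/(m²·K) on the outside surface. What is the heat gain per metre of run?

q′ ≈ 3.17 W/m

For a radial system each layer contributes R = ln(r_out/r_in)/(2πkL); films add R = 1/(hA).
R_copper pipe wall = ln(54.4/50)/(2π×390×1) = 3.442×10^-5 K/W
R_polyurethane foam = ln(109.4/54.4)/(2π×0.026×1) = 4.277 K/W
R_extruded polystyrene = ln(179.4/109.4)/(2π×0.034×1) = 2.315 K/W
R_outer film = 1/(h_o·2πr_oL) = 1/(22.2×2π×0.1794×1) = 0.03996 K/W
R_total = 6.632 K/W
Q = ΔT/R_total = 21/6.632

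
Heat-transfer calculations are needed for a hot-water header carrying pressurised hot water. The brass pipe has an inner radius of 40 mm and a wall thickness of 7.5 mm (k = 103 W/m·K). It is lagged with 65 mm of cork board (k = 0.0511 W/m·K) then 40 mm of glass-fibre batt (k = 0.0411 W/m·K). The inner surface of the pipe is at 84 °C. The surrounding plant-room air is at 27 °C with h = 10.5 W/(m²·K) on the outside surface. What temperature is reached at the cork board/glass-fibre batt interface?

T ≈ 45.4 °C

Per-layer cylindrical resistances, series-summed:
R_brass pipe wall = ln(47.5/40)/(2π×103×1) = 2.655×10^-4 K/W
R_cork board = ln(112.5/47.5)/(2π×0.0511×1) = 2.685 K/W
R_glass-fibre batt = ln(152.5/112.5)/(2π×0.0411×1) = 1.178 K/W
R_outer film = 1/(h_o·2πr_oL) = 1/(10.5×2π×0.1525×1) = 0.09939 K/W
R_total = 3.963 K/W
Q = ΔT/R_total = 57/3.963
Q = 14.4 W/m
T_interface = T_inner − Q·ΣR(inner→interface) = 84 − 14.4×2.686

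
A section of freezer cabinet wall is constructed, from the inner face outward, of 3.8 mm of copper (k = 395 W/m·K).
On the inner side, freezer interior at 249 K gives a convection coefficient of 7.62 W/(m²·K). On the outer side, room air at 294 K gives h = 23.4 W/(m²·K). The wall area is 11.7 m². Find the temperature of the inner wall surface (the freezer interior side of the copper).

T ≈ 283 K

Series thermal resistances:
R_inner film = 1/(h_i·A) = 1/(7.62×11.7) = 0.01122 K/W
R_copper = L/(kA) = 0.0038/(395×11.7) = 8.222×10^-7 K/W
R_outer film = 1/(h_o·A) = 1/(23.4×11.7) = 0.003653 K/W
R_total = 0.01487 K/W;  Q = ΔT/R_total = 45/0.01487 = 3026 W
T_interface = T_inner + Q·ΣR(inner→interface) = 249 + 3030×0.01122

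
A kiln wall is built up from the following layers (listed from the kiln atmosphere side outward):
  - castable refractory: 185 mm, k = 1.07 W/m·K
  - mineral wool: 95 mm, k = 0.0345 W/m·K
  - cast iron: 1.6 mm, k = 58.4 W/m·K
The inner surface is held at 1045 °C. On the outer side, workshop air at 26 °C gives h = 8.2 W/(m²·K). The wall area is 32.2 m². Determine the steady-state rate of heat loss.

Q ≈ 10800 W

Series thermal resistances:
R_castable refractory = L/(kA) = 0.185/(1.07×32.2) = 0.005369 K/W
R_mineral wool = L/(kA) = 0.095/(0.0345×32.2) = 0.08552 K/W
R_cast iron = L/(kA) = 0.0016/(58.4×32.2) = 8.508×10^-7 K/W
R_outer film = 1/(h_o·A) = 1/(8.2×32.2) = 0.003787 K/W
R_total = 0.09467 K/W
Q = ΔT / R_total = 1019 / 0.09467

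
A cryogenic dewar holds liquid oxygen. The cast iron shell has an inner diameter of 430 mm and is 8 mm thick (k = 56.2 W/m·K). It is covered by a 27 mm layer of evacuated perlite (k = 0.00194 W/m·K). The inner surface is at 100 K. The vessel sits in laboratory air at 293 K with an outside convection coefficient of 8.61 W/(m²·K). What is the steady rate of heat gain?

Spherical conduction: R = (1/r_in − 1/r_out)/(4πk) per layer; series-sum.
R_cast iron shell = (1/0.215 − 1/0.223)/(4π×56.2) = 2.363×10^-4 K/W
R_evacuated perlite = (1/0.223 − 1/0.25)/(4π×0.00194) = 19.87 K/W
R_outer film = 1/(h·4πr_o²) = 1/(8.61×4π×0.25²) = 0.1479 K/W
R_total = 20.01 K/W
Q = ΔT/R_total = 193/20.01

Q ≈ 9.64 W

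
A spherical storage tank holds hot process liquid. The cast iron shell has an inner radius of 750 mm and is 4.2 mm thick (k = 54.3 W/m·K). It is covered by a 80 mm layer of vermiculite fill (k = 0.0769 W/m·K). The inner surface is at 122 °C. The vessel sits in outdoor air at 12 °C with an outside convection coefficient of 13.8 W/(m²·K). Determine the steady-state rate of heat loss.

Q ≈ 786 W

Spherical conduction: R = (1/r_in − 1/r_out)/(4πk) per layer; series-sum.
R_cast iron shell = (1/0.75 − 1/0.7542)/(4π×54.3) = 1.088×10^-5 K/W
R_vermiculite fill = (1/0.7542 − 1/0.8342)/(4π×0.0769) = 0.1316 K/W
R_outer film = 1/(h·4πr_o²) = 1/(13.8×4π×0.8342²) = 0.008286 K/W
R_total = 0.1399 K/W
Q = ΔT/R_total = 110/0.1399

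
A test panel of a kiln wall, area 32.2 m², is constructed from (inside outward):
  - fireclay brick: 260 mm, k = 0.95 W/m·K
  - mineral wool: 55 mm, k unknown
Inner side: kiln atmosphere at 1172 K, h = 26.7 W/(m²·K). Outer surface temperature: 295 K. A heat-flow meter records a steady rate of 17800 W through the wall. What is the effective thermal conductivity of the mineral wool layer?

k ≈ 0.0431 W/(m·K)

Model the wall as resistances in series:
R_inner film = 1/(h_i·A) = 1/(26.7×32.2) = 0.001163 K/W
R_fireclay brick = L/(kA) = 0.26/(0.95×32.2) = 0.0085 K/W
Sum of known resistances R_other = 0.009663 K/W
Total R = ΔT/Q = 877/17800 = 0.04927 K/W
R_mineral wool = R_total − R_other = 0.03961 K/W
k = L/(R·A) = 0.055/(0.03961×32.2)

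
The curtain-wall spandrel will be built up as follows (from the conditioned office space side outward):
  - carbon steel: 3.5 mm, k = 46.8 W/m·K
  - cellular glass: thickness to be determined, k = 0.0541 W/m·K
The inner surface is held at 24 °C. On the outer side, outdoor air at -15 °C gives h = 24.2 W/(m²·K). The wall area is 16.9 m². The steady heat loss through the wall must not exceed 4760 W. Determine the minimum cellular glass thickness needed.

L ≈ 5.25 mm

Treating each layer as a thermal resistance in series:
R_carbon steel = L/(kA) = 0.0035/(46.8×16.9) = 4.425×10^-6 K/W
R_outer film = 1/(h_o·A) = 1/(24.2×16.9) = 0.002445 K/W
Sum of the known resistances R_other = 0.00245 K/W
Required total resistance R_tot = ΔT/Q_allow = 39/4760 = 0.008193 K/W
R_cellular glass = R_tot − R_other = 0.005744 K/W
L = R·k·A = 0.005744×0.0541×16.9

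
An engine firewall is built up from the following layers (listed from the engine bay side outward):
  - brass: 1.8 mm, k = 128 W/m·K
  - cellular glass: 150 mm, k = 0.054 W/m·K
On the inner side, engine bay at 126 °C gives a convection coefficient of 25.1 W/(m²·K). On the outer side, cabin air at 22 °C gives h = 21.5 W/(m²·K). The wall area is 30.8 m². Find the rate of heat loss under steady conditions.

Treating each layer as a thermal resistance in series:
R_inner film = 1/(h_i·A) = 1/(25.1×30.8) = 0.001294 K/W
R_brass = L/(kA) = 0.0018/(128×30.8) = 4.566×10^-7 K/W
R_cellular glass = L/(kA) = 0.15/(0.054×30.8) = 0.09019 K/W
R_outer film = 1/(h_o·A) = 1/(21.5×30.8) = 0.00151 K/W
R_total = 0.09299 K/W
Q = ΔT / R_total = 104 / 0.09299

Q ≈ 1120 W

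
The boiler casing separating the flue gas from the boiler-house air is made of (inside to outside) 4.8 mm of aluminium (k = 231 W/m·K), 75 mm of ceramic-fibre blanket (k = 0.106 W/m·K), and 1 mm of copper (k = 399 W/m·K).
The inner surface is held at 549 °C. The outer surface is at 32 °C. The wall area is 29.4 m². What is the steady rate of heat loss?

Using the resistance-network approach (series):
R_aluminium = L/(kA) = 0.0048/(231×29.4) = 7.068×10^-7 K/W
R_ceramic-fibre blanket = L/(kA) = 0.075/(0.106×29.4) = 0.02407 K/W
R_copper = L/(kA) = 0.001/(399×29.4) = 8.525×10^-8 K/W
R_total = 0.02407 K/W
Q = ΔT / R_total = 517 / 0.02407

Q ≈ 21500 W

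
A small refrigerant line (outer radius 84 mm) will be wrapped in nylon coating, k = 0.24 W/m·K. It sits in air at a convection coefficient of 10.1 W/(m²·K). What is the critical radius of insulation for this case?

r_cr ≈ 23.8 mm

For a cylinder r_cr = k/h = 0.24/10.1
r_cr = 23.8 mm; since the bare radius (84 mm) is above r_cr, any added insulation will reduce heat loss.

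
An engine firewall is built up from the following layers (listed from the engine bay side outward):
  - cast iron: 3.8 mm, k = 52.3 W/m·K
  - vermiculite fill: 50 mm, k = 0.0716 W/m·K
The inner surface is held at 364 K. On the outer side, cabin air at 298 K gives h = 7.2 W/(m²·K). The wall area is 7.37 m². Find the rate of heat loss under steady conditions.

Q ≈ 581 W

Treating each layer as a thermal resistance in series:
R_cast iron = L/(kA) = 0.0038/(52.3×7.37) = 9.859×10^-6 K/W
R_vermiculite fill = L/(kA) = 0.05/(0.0716×7.37) = 0.09475 K/W
R_outer film = 1/(h_o·A) = 1/(7.2×7.37) = 0.01885 K/W
R_total = 0.1136 K/W
Q = ΔT / R_total = 66 / 0.1136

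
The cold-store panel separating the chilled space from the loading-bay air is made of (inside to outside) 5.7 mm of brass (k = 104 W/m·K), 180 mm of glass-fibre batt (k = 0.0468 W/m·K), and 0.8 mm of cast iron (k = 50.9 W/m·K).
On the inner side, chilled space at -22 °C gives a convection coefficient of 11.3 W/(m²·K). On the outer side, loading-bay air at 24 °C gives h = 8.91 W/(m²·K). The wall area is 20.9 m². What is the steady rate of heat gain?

Thermal resistances in series:
R_inner film = 1/(h_i·A) = 1/(11.3×20.9) = 0.004234 K/W
R_brass = L/(kA) = 0.0057/(104×20.9) = 2.622×10^-6 K/W
R_glass-fibre batt = L/(kA) = 0.18/(0.0468×20.9) = 0.184 K/W
R_cast iron = L/(kA) = 0.0008/(50.9×20.9) = 7.52×10^-7 K/W
R_outer film = 1/(h_o·A) = 1/(8.91×20.9) = 0.00537 K/W
R_total = 0.1936 K/W
Q = ΔT / R_total = 46 / 0.1936

Q ≈ 238 W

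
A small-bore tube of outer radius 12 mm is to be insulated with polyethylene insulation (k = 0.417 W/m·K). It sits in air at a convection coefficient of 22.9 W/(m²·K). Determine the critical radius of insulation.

For a cylinder r_cr = k/h = 0.417/22.9
r_cr = 18.2 mm; since the bare radius (12 mm) is below r_cr, adding a thin layer of insulation will *increase* heat loss.

r_cr ≈ 18.2 mm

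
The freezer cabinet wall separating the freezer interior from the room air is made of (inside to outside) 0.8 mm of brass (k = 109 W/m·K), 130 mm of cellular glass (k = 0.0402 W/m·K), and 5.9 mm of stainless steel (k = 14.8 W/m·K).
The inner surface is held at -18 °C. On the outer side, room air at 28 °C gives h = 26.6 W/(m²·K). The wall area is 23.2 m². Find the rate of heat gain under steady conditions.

Model the wall as resistances in series:
R_brass = L/(kA) = 0.0008/(109×23.2) = 3.164×10^-7 K/W
R_cellular glass = L/(kA) = 0.13/(0.0402×23.2) = 0.1394 K/W
R_stainless steel = L/(kA) = 0.0059/(14.8×23.2) = 1.718×10^-5 K/W
R_outer film = 1/(h_o·A) = 1/(26.6×23.2) = 0.00162 K/W
R_total = 0.141 K/W
Q = ΔT / R_total = 46 / 0.141

Q ≈ 326 W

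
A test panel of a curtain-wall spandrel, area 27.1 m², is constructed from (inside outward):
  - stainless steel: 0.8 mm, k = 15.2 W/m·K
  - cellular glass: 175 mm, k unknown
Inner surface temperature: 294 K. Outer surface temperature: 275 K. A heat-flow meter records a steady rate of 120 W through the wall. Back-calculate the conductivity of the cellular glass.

Treating each layer as a thermal resistance in series:
R_stainless steel = L/(kA) = 0.0008/(15.2×27.1) = 1.942×10^-6 K/W
Sum of known resistances R_other = 1.942×10^-6 K/W
Total R = ΔT/Q = 19/120 = 0.1583 K/W
R_cellular glass = R_total − R_other = 0.1583 K/W
k = L/(R·A) = 0.175/(0.1583×27.1)

k ≈ 0.0408 W/(m·K)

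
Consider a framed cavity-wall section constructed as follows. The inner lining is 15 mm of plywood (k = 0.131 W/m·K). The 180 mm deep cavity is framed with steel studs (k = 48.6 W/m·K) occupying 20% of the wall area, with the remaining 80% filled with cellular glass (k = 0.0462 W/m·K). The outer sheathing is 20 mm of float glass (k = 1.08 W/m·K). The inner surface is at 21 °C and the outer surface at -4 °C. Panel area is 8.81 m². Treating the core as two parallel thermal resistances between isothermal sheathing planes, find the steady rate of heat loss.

Q ≈ 1450 W

Sheathing layers in series; stud and cavity paths in parallel between them.
R_inner = 0.015/(0.131×8.81) = 0.013 K/W
R_stud  = 0.18/(48.6×0.2×8.81) = 0.002102 K/W
R_cav   = 0.18/(0.0462×0.8×8.81) = 0.5528 K/W
1/R_core = 1/R_stud + 1/R_cav → R_core = 0.002094 K/W
R_outer = 0.02/(1.08×8.81) = 0.002102 K/W
R_total = 0.01719 K/W
Q = ΔT/R_total = 25/0.01719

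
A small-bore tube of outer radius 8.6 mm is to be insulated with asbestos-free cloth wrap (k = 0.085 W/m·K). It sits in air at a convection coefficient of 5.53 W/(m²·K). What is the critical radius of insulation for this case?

For a cylinder r_cr = k/h = 0.085/5.53
r_cr = 15.4 mm; since the bare radius (8.6 mm) is below r_cr, adding a thin layer of insulation will *increase* heat loss.

r_cr ≈ 15.4 mm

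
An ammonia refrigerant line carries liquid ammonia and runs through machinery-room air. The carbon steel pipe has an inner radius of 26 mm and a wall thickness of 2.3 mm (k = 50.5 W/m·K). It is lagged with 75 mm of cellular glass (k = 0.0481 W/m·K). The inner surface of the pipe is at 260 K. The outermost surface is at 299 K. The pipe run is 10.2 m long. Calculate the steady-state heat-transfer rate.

Radial resistances (cylindrical: R_cond = ln(r_o/r_i)/(2πkL), R_conv = 1/(h·2πrL)):
R_carbon steel pipe wall = ln(28.3/26)/(2π×50.5×10.2) = 2.619×10^-5 K/W
R_cellular glass = ln(103.3/28.3)/(2π×0.0481×10.2) = 0.42 K/W
R_total = 0.42 K/W
Q = ΔT/R_total = 39/0.42

Q ≈ 92.8 W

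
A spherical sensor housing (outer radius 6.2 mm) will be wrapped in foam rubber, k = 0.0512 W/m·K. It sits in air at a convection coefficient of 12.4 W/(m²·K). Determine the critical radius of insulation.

r_cr ≈ 8.26 mm

For a sphere r_cr = 2k/h = 2×0.0512/12.4
r_cr = 8.26 mm; since the bare radius (6.2 mm) is below r_cr, adding a thin layer of insulation will *increase* heat loss.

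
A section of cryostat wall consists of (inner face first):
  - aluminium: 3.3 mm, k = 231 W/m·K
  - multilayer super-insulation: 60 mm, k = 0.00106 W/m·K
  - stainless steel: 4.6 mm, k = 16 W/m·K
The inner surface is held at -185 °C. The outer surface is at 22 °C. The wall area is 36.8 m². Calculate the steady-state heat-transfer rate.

Q ≈ 135 W

Series thermal resistances:
R_aluminium = L/(kA) = 0.0033/(231×36.8) = 3.882×10^-7 K/W
R_multilayer super-insulation = L/(kA) = 0.06/(0.00106×36.8) = 1.538 K/W
R_stainless steel = L/(kA) = 0.0046/(16×36.8) = 7.813×10^-6 K/W
R_total = 1.538 K/W
Q = ΔT / R_total = 207 / 1.538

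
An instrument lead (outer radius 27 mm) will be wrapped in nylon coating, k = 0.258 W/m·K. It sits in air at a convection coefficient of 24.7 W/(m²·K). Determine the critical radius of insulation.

For a cylinder r_cr = k/h = 0.258/24.7
r_cr = 10.4 mm; since the bare radius (27 mm) is above r_cr, any added insulation will reduce heat loss.

r_cr ≈ 10.4 mm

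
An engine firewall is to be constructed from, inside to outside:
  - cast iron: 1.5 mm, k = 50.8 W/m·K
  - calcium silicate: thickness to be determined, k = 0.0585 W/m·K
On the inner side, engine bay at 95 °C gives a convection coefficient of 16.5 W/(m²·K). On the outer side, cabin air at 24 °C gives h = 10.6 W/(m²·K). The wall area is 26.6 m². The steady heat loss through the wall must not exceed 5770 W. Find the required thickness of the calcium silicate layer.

L ≈ 10.1 mm

Thermal resistances in series:
R_inner film = 1/(h_i·A) = 1/(16.5×26.6) = 0.002278 K/W
R_cast iron = L/(kA) = 0.0015/(50.8×26.6) = 1.11×10^-6 K/W
R_outer film = 1/(h_o·A) = 1/(10.6×26.6) = 0.003547 K/W
Sum of the known resistances R_other = 0.005826 K/W
Required total resistance R_tot = ΔT/Q_allow = 71/5770 = 0.01231 K/W
R_calcium silicate = R_tot − R_other = 0.006479 K/W
L = R·k·A = 0.006479×0.0585×26.6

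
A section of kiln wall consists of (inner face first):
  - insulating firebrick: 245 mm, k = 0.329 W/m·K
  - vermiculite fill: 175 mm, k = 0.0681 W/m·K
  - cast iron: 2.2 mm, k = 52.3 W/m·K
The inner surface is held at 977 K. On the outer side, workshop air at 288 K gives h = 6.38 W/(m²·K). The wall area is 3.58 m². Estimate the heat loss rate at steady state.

Treating each layer as a thermal resistance in series:
R_insulating firebrick = L/(kA) = 0.245/(0.329×3.58) = 0.208 K/W
R_vermiculite fill = L/(kA) = 0.175/(0.0681×3.58) = 0.7178 K/W
R_cast iron = L/(kA) = 0.0022/(52.3×3.58) = 1.175×10^-5 K/W
R_outer film = 1/(h_o·A) = 1/(6.38×3.58) = 0.04378 K/W
R_total = 0.9696 K/W
Q = ΔT / R_total = 689 / 0.9696

Q ≈ 711 W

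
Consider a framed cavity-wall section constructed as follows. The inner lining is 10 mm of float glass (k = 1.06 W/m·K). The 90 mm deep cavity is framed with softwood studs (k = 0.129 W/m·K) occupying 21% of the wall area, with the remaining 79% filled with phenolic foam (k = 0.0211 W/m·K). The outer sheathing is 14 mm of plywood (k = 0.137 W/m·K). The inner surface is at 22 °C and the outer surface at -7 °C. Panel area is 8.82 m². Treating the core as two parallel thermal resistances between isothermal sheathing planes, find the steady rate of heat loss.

Sheathing layers in series; stud and cavity paths in parallel between them.
R_inner = 0.01/(1.06×8.82) = 0.00107 K/W
R_stud  = 0.09/(0.129×0.21×8.82) = 0.3767 K/W
R_cav   = 0.09/(0.0211×0.79×8.82) = 0.6122 K/W
1/R_core = 1/R_stud + 1/R_cav → R_core = 0.2332 K/W
R_outer = 0.014/(0.137×8.82) = 0.01159 K/W
R_total = 0.2458 K/W
Q = ΔT/R_total = 29/0.2458

Q ≈ 118 W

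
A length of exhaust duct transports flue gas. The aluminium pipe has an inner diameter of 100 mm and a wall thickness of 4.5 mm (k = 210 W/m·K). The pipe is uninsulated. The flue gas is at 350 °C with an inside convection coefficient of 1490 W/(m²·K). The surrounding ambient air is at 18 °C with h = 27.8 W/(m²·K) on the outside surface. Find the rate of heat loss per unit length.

q′ ≈ 3100 W/m

For a radial system each layer contributes R = ln(r_out/r_in)/(2πkL); films add R = 1/(hA).
R_inner film = 1/(h_i·2πr₁L) = 1/(1490×2π×0.05×1) = 0.002136 K/W
R_aluminium pipe wall = ln(54.5/50)/(2π×210×1) = 6.531×10^-5 K/W
R_outer film = 1/(h_o·2πr_oL) = 1/(27.8×2π×0.0545×1) = 0.105 K/W
R_total = 0.1072 K/W
Q = ΔT/R_total = 332/0.1072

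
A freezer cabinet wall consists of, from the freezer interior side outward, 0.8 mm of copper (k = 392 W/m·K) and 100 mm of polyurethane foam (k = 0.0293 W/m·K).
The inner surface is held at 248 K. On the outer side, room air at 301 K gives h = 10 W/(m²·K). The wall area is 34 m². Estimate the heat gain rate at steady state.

Model the wall as resistances in series:
R_copper = L/(kA) = 0.0008/(392×34) = 6.002×10^-8 K/W
R_polyurethane foam = L/(kA) = 0.1/(0.0293×34) = 0.1004 K/W
R_outer film = 1/(h_o·A) = 1/(10×34) = 0.002941 K/W
R_total = 0.1033 K/W
Q = ΔT / R_total = 53 / 0.1033

Q ≈ 513 W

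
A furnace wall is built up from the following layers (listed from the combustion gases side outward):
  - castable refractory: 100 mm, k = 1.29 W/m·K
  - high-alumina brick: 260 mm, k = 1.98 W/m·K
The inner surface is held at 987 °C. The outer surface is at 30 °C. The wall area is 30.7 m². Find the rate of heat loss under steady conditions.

Q ≈ 141000 W

Series thermal resistances:
R_castable refractory = L/(kA) = 0.1/(1.29×30.7) = 0.002525 K/W
R_high-alumina brick = L/(kA) = 0.26/(1.98×30.7) = 0.004277 K/W
R_total = 0.006802 K/W
Q = ΔT / R_total = 957 / 0.006802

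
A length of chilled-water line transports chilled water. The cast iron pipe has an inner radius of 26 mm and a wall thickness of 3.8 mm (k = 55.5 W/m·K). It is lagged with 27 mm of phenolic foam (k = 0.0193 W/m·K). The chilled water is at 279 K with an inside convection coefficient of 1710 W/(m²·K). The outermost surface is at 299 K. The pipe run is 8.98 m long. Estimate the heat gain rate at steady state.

Q ≈ 33.7 W

Treating each annulus and film as a series resistance:
R_inner film = 1/(h_i·2πr₁L) = 1/(1710×2π×0.026×8.98) = 3.986×10^-4 K/W
R_cast iron pipe wall = ln(29.8/26)/(2π×55.5×8.98) = 4.356×10^-5 K/W
R_phenolic foam = ln(56.8/29.8)/(2π×0.0193×8.98) = 0.5923 K/W
R_total = 0.5928 K/W
Q = ΔT/R_total = 20/0.5928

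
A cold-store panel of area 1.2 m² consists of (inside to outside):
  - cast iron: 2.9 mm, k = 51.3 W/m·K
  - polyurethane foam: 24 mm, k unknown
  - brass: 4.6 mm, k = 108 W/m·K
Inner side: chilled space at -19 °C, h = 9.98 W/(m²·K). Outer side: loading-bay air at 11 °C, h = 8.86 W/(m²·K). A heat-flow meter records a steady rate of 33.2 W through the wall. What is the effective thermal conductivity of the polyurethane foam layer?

k ≈ 0.0275 W/(m·K)

Series thermal resistances:
R_inner film = 1/(h_i·A) = 1/(9.98×1.2) = 0.0835 K/W
R_cast iron = L/(kA) = 0.0029/(51.3×1.2) = 4.711×10^-5 K/W
R_brass = L/(kA) = 0.0046/(108×1.2) = 3.549×10^-5 K/W
R_outer film = 1/(h_o·A) = 1/(8.86×1.2) = 0.09406 K/W
Sum of known resistances R_other = 0.1776 K/W
Total R = ΔT/Q = 30/33.2 = 0.9036 K/W
R_polyurethane foam = R_total − R_other = 0.726 K/W
k = L/(R·A) = 0.024/(0.726×1.2)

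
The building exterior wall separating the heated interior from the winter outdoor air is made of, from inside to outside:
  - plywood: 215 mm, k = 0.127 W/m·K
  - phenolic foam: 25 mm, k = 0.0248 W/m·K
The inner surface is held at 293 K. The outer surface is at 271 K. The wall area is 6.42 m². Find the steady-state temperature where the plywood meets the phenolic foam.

T ≈ 279 K

Using the resistance-network approach (series):
R_plywood = L/(kA) = 0.215/(0.127×6.42) = 0.2637 K/W
R_phenolic foam = L/(kA) = 0.025/(0.0248×6.42) = 0.157 K/W
R_total = 0.4207 K/W;  Q = ΔT/R_total = 22/0.4207 = 52.29 W
T_interface = T_inner − Q·ΣR(inner→interface) = 293 − 52.3×0.2637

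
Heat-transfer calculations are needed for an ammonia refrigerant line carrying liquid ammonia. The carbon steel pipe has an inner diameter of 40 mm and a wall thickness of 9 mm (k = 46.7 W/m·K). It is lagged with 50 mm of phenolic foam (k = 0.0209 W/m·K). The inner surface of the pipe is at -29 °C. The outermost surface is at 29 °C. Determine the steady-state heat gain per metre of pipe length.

q′ ≈ 7.6 W/m

Radial resistances (cylindrical: R_cond = ln(r_o/r_i)/(2πkL), R_conv = 1/(h·2πrL)):
R_carbon steel pipe wall = ln(29/20)/(2π×46.7×1) = 0.001266 K/W
R_phenolic foam = ln(79/29)/(2π×0.0209×1) = 7.631 K/W
R_total = 7.633 K/W
Q = ΔT/R_total = 58/7.633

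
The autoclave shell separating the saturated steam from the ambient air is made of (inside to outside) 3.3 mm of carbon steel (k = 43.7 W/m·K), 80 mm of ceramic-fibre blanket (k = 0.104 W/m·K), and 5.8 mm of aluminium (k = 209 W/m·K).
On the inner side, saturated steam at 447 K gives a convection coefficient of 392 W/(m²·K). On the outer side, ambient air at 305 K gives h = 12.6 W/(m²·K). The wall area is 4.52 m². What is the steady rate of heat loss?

Q ≈ 754 W

Model the wall as resistances in series:
R_inner film = 1/(h_i·A) = 1/(392×4.52) = 5.644×10^-4 K/W
R_carbon steel = L/(kA) = 0.0033/(43.7×4.52) = 1.671×10^-5 K/W
R_ceramic-fibre blanket = L/(kA) = 0.08/(0.104×4.52) = 0.1702 K/W
R_aluminium = L/(kA) = 0.0058/(209×4.52) = 6.14×10^-6 K/W
R_outer film = 1/(h_o·A) = 1/(12.6×4.52) = 0.01756 K/W
R_total = 0.1883 K/W
Q = ΔT / R_total = 142 / 0.1883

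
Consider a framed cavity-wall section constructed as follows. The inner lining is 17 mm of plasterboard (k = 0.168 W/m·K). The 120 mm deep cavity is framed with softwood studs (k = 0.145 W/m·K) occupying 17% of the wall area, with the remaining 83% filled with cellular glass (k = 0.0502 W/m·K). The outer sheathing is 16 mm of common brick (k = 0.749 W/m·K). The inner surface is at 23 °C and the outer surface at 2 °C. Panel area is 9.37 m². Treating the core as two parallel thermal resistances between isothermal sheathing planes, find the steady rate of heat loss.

Sheathing layers in series; stud and cavity paths in parallel between them.
R_inner = 0.017/(0.168×9.37) = 0.0108 K/W
R_stud  = 0.12/(0.145×0.17×9.37) = 0.5195 K/W
R_cav   = 0.12/(0.0502×0.83×9.37) = 0.3074 K/W
1/R_core = 1/R_stud + 1/R_cav → R_core = 0.1931 K/W
R_outer = 0.016/(0.749×9.37) = 0.00228 K/W
R_total = 0.2062 K/W
Q = ΔT/R_total = 21/0.2062

Q ≈ 102 W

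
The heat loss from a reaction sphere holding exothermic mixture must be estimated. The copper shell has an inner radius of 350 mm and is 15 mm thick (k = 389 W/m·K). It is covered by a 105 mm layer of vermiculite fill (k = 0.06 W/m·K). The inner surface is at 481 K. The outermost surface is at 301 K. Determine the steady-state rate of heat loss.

Q ≈ 222 W

Radial (spherical) resistances in series:
R_copper shell = (1/0.35 − 1/0.365)/(4π×389) = 2.402×10^-5 K/W
R_vermiculite fill = (1/0.365 − 1/0.47)/(4π×0.06) = 0.8118 K/W
R_total = 0.8118 K/W
Q = ΔT/R_total = 180/0.8118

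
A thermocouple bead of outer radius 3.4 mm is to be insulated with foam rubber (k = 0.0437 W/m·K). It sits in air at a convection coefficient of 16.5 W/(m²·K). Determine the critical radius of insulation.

For a sphere r_cr = 2k/h = 2×0.0437/16.5
r_cr = 5.3 mm; since the bare radius (3.4 mm) is below r_cr, adding a thin layer of insulation will *increase* heat loss.

r_cr ≈ 5.3 mm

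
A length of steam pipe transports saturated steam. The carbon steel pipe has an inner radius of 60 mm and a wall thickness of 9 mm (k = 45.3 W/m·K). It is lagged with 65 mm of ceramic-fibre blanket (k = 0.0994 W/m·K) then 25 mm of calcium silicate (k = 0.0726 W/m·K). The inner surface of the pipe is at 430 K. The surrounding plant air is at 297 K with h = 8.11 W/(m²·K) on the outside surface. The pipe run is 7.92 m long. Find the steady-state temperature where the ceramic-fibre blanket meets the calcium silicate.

For a radial system each layer contributes R = ln(r_out/r_in)/(2πkL); films add R = 1/(hA).
R_carbon steel pipe wall = ln(69/60)/(2π×45.3×7.92) = 6.2×10^-5 K/W
R_ceramic-fibre blanket = ln(134/69)/(2π×0.0994×7.92) = 0.1342 K/W
R_calcium silicate = ln(159/134)/(2π×0.0726×7.92) = 0.04735 K/W
R_outer film = 1/(h_o·2πr_oL) = 1/(8.11×2π×0.159×7.92) = 0.01558 K/W
R_total = 0.1972 K/W
Q = ΔT/R_total = 133/0.1972
Q = 675 W
T_interface = T_inner − Q·ΣR(inner→interface) = 430 − 675×0.1342

T ≈ 339 K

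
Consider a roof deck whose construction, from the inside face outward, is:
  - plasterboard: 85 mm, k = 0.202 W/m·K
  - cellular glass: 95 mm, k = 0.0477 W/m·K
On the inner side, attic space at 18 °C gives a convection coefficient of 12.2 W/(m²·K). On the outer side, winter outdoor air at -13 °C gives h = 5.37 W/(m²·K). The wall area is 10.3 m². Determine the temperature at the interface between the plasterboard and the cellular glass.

T ≈ 12.2 °C

Using the resistance-network approach (series):
R_inner film = 1/(h_i·A) = 1/(12.2×10.3) = 0.007958 K/W
R_plasterboard = L/(kA) = 0.085/(0.202×10.3) = 0.04085 K/W
R_cellular glass = L/(kA) = 0.095/(0.0477×10.3) = 0.1934 K/W
R_outer film = 1/(h_o·A) = 1/(5.37×10.3) = 0.01808 K/W
R_total = 0.2603 K/W;  Q = ΔT/R_total = 31/0.2603 = 119.1 W
T_interface = T_inner − Q·ΣR(inner→interface) = 18 − 119×0.04881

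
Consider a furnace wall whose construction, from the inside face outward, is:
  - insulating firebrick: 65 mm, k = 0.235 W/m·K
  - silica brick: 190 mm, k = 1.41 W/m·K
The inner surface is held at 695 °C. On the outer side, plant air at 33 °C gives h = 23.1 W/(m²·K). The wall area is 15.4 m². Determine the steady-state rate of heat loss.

Q ≈ 22400 W

Treating each layer as a thermal resistance in series:
R_insulating firebrick = L/(kA) = 0.065/(0.235×15.4) = 0.01796 K/W
R_silica brick = L/(kA) = 0.19/(1.41×15.4) = 0.00875 K/W
R_outer film = 1/(h_o·A) = 1/(23.1×15.4) = 0.002811 K/W
R_total = 0.02952 K/W
Q = ΔT / R_total = 662 / 0.02952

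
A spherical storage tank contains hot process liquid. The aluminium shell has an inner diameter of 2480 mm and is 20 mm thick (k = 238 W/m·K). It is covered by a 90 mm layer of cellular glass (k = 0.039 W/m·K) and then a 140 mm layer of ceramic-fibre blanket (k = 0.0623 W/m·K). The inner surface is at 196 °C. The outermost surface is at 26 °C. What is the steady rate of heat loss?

Q ≈ 864 W

Each spherical layer contributes R = (1/r_i − 1/r_o)/(4πk):
R_aluminium shell = (1/1.24 − 1/1.26)/(4π×238) = 4.28×10^-6 K/W
R_cellular glass = (1/1.26 − 1/1.35)/(4π×0.039) = 0.108 K/W
R_ceramic-fibre blanket = (1/1.35 − 1/1.49)/(4π×0.0623) = 0.0889 K/W
R_total = 0.1969 K/W
Q = ΔT/R_total = 170/0.1969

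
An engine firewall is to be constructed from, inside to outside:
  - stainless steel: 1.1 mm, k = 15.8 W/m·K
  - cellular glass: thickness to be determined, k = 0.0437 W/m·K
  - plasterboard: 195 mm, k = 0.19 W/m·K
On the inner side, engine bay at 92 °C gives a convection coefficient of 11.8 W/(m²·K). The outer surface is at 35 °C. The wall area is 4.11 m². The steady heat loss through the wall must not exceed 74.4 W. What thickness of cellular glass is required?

Series thermal resistances:
R_inner film = 1/(h_i·A) = 1/(11.8×4.11) = 0.02062 K/W
R_stainless steel = L/(kA) = 0.0011/(15.8×4.11) = 1.694×10^-5 K/W
R_plasterboard = L/(kA) = 0.195/(0.19×4.11) = 0.2497 K/W
Sum of the known resistances R_other = 0.2703 K/W
Required total resistance R_tot = ΔT/Q_allow = 57/74.4 = 0.7661 K/W
R_cellular glass = R_tot − R_other = 0.4958 K/W
L = R·k·A = 0.4958×0.0437×4.11

L ≈ 89 mm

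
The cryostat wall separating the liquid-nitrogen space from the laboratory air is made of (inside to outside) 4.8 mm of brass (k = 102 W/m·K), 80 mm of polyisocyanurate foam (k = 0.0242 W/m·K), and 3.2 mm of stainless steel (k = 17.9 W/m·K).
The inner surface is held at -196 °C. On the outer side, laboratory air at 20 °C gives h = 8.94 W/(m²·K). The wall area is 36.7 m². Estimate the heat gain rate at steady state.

Q ≈ 2320 W

Series thermal resistances:
R_brass = L/(kA) = 0.0048/(102×36.7) = 1.282×10^-6 K/W
R_polyisocyanurate foam = L/(kA) = 0.08/(0.0242×36.7) = 0.09008 K/W
R_stainless steel = L/(kA) = 0.0032/(17.9×36.7) = 4.871×10^-6 K/W
R_outer film = 1/(h_o·A) = 1/(8.94×36.7) = 0.003048 K/W
R_total = 0.09313 K/W
Q = ΔT / R_total = 216 / 0.09313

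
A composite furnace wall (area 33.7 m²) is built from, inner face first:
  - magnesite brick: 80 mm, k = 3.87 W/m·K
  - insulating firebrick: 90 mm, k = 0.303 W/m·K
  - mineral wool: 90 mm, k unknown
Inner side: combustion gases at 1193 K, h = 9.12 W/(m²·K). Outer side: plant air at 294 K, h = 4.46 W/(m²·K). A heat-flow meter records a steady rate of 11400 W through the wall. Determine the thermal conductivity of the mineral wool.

k ≈ 0.0449 W/(m·K)

Using the resistance-network approach (series):
R_inner film = 1/(h_i·A) = 1/(9.12×33.7) = 0.003254 K/W
R_magnesite brick = L/(kA) = 0.08/(3.87×33.7) = 6.134×10^-4 K/W
R_insulating firebrick = L/(kA) = 0.09/(0.303×33.7) = 0.008814 K/W
R_outer film = 1/(h_o·A) = 1/(4.46×33.7) = 0.006653 K/W
Sum of known resistances R_other = 0.01933 K/W
Total R = ΔT/Q = 899/11400 = 0.07886 K/W
R_mineral wool = R_total − R_other = 0.05953 K/W
k = L/(R·A) = 0.09/(0.05953×33.7)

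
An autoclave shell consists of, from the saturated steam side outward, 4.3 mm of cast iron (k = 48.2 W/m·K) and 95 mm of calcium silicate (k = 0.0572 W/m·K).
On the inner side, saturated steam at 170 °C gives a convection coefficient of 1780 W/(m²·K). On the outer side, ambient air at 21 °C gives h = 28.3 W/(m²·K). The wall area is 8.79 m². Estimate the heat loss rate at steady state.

Series thermal resistances:
R_inner film = 1/(h_i·A) = 1/(1780×8.79) = 6.391×10^-5 K/W
R_cast iron = L/(kA) = 0.0043/(48.2×8.79) = 1.015×10^-5 K/W
R_calcium silicate = L/(kA) = 0.095/(0.0572×8.79) = 0.1889 K/W
R_outer film = 1/(h_o·A) = 1/(28.3×8.79) = 0.00402 K/W
R_total = 0.193 K/W
Q = ΔT / R_total = 149 / 0.193

Q ≈ 772 W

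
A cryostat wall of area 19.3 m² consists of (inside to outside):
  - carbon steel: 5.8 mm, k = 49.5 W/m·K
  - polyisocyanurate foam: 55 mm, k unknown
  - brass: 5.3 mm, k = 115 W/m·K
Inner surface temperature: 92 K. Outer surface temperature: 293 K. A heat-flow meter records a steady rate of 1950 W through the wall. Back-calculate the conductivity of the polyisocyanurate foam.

Using the resistance-network approach (series):
R_carbon steel = L/(kA) = 0.0058/(49.5×19.3) = 6.071×10^-6 K/W
R_brass = L/(kA) = 0.0053/(115×19.3) = 2.388×10^-6 K/W
Sum of known resistances R_other = 8.459×10^-6 K/W
Total R = ΔT/Q = 201/1950 = 0.1031 K/W
R_polyisocyanurate foam = R_total − R_other = 0.1031 K/W
k = L/(R·A) = 0.055/(0.1031×19.3)

k ≈ 0.0276 W/(m·K)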